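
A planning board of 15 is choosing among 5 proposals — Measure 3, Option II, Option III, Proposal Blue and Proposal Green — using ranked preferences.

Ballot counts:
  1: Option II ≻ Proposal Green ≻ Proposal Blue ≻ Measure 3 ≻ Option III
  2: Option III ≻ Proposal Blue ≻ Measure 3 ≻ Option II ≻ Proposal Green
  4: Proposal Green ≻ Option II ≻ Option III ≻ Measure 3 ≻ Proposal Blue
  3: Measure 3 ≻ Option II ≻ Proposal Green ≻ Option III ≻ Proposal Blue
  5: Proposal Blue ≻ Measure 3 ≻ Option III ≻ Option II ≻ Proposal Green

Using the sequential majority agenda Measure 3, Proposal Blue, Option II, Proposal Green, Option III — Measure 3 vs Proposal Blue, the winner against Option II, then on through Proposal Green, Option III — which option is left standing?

Round 1: Measure 3 vs Proposal Blue — 7–8, Proposal Blue advances.
Round 2: Proposal Blue vs Option II — 7–8, Option II advances.
Round 3: Option II vs Proposal Green — 11–4, Option II advances.
Round 4: Option II vs Option III — 8–7, Option II advances.
Option II survives the agenda.

Option II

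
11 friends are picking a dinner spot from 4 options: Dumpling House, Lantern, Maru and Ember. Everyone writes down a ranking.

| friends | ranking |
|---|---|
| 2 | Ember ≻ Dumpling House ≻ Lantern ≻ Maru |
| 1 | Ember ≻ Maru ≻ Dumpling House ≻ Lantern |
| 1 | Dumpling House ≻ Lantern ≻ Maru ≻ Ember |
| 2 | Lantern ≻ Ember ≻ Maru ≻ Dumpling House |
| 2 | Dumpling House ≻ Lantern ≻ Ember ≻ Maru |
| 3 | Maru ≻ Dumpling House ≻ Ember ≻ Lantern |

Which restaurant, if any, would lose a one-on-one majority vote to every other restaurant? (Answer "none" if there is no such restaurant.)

Pairwise majorities:
Dumpling House vs Lantern: 2+1+1+2+3 = 9 for Dumpling House, 2 for Lantern — Dumpling House by 9–2.
Dumpling House vs Maru: Dumpling House preferred on 2+1+2 = 5 ballots; Maru wins 6–5.
Dumpling House vs Ember: Dumpling House preferred on 1+2+3 = 6 ballots; Dumpling House wins 6–5.
Lantern vs Maru: 7 to 4, Lantern.
Lantern vs Ember: Lantern preferred on 1+2+2 = 5 ballots; Ember wins 6–5.
Maru vs Ember: Maru preferred on 1+3 = 4 ballots; Ember wins 7–4.
Each restaurant has at least one pairwise win (Dumpling House beats Lantern; Lantern beats Maru; Maru beats Dumpling House; Ember beats Lantern) — no Condorcet loser.

none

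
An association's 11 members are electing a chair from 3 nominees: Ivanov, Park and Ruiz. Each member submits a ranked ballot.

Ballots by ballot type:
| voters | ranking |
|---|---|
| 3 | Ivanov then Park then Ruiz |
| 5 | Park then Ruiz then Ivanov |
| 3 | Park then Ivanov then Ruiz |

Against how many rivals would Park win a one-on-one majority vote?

2

Park against each rival (11 voters):
Park vs Ivanov: 8 to 3, Park.
Park vs Ruiz: Park is ranked higher on 3+5+3 = 11 ballots, Ruiz on 0. Park wins 11–0.
Park beats Ivanov, Ruiz — 2 pairwise wins.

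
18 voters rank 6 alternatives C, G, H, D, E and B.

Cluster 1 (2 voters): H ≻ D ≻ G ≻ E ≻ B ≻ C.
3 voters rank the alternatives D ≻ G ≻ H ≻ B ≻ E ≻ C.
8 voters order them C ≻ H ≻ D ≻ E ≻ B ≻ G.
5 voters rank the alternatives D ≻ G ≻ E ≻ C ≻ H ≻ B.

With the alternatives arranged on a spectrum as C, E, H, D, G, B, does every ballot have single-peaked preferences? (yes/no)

Axis positions: C=1, E=2, H=3, D=4, G=5, B=6.
Cluster 1 (peak H at position 3): ranking walks positions 3-4-5-2-6-1, expanding outward from the peak — single-peaked.
Cluster 2 (peak D at position 4): ranking walks positions 4-5-3-6-2-1, expanding outward from the peak — single-peaked.
Cluster 3: ranking walks positions 1-3-4-2-6-5; H is ranked above E even though E lies between H and the peak C on the axis — preferences dip and rise again. Not single-peaked.
Cluster 4: ranking walks positions 4-5-2-1-3-6; E is ranked above H even though H lies between E and the peak D on the axis — preferences dip and rise again. Not single-peaked.
Cluster 3 violates single-peakedness, so the profile is not single-peaked on this axis.

no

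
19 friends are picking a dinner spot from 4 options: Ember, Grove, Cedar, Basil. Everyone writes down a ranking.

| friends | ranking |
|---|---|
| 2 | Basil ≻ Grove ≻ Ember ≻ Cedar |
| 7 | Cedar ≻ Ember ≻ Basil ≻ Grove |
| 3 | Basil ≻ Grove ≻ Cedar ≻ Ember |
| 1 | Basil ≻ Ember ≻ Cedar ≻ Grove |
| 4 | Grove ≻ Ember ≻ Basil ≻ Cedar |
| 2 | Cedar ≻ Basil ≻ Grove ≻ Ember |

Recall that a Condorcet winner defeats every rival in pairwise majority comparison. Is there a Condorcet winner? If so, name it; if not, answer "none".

none

Check each pair by majority over 19 ballots:
Ember vs Grove: Grove, 11–8.
Ember vs Cedar: Cedar, 12–7.
Ember–Basil: Ember 11–8.
Grove vs Cedar: Cedar wins 10–9.
Grove vs Basil: Basil wins 15–4.
Cedar vs Basil: Basil, 10–9.
Every restaurant loses at least once (Ember loses to Grove; Grove loses to Cedar; Cedar loses to Basil; Basil loses to Ember). The majority relation contains the cycle Ember > Basil > Grove > Ember, so there is no Condorcet winner.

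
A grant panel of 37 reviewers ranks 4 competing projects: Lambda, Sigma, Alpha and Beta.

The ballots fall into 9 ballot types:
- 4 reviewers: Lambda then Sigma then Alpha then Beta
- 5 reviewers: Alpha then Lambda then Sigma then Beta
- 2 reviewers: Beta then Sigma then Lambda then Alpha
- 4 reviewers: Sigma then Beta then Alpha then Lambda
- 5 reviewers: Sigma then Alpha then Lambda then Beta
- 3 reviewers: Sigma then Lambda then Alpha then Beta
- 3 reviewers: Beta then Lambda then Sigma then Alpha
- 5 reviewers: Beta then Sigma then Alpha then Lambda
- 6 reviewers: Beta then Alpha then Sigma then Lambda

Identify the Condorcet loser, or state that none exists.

Lambda

Pairwise majorities:
Lambda vs Sigma: Lambda is ranked higher on 4+5+3 = 12 ballots, Sigma on 25. Sigma wins 25–12.
Lambda vs Alpha: Lambda is ranked higher on 4+2+3+3 = 12 ballots, Alpha on 25. Alpha wins 25–12.
Lambda vs Beta: 4+5+5+3 = 17 for Lambda, 20 for Beta — Beta by 20–17.
Sigma vs Alpha: 26 for Sigma, 11 for Alpha — Sigma by 26–11.
Sigma vs Beta: Sigma wins 21–16.
Alpha vs Beta: 17 to 20, Beta.
Only Lambda has no wins; Lambda is the Condorcet loser.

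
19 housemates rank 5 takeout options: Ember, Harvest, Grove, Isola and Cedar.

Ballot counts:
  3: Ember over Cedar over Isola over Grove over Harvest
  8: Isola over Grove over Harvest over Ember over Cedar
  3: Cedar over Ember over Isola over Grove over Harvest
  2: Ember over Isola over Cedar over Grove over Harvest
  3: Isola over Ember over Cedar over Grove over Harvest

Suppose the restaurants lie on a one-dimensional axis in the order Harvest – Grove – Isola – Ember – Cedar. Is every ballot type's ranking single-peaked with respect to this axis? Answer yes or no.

yes

Axis positions: Harvest=1, Grove=2, Isola=3, Ember=4, Cedar=5.
Ballot type 1 (peak Ember at position 4): ranking walks positions 4-5-3-2-1, expanding outward from the peak — single-peaked.
Ballot type 2 (peak Isola at position 3): ranking walks positions 3-2-1-4-5, expanding outward from the peak — single-peaked.
Ballot type 3 (peak Cedar at position 5): ranking walks positions 5-4-3-2-1, expanding outward from the peak — single-peaked.
Ballot type 4 (peak Ember at position 4): ranking walks positions 4-3-5-2-1, expanding outward from the peak — single-peaked.
Ballot type 5 (peak Isola at position 3): ranking walks positions 3-4-5-2-1, expanding outward from the peak — single-peaked.
Every ranking is single-peaked on this axis.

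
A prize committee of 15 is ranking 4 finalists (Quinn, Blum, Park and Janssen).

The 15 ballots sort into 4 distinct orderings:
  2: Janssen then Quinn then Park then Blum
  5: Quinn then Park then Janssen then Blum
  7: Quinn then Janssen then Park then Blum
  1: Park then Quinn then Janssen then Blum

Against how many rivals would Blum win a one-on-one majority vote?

0

Blum against each rival (15 jurors):
Blum vs Quinn: Blum preferred on 0 ballots; Quinn wins 15–0.
Blum vs Park: Park wins 15–0.
Blum vs Janssen: Blum preferred on 0 ballots; Janssen wins 15–0.
Blum beats no one; loses to Quinn, Park, Janssen — 0 pairwise wins.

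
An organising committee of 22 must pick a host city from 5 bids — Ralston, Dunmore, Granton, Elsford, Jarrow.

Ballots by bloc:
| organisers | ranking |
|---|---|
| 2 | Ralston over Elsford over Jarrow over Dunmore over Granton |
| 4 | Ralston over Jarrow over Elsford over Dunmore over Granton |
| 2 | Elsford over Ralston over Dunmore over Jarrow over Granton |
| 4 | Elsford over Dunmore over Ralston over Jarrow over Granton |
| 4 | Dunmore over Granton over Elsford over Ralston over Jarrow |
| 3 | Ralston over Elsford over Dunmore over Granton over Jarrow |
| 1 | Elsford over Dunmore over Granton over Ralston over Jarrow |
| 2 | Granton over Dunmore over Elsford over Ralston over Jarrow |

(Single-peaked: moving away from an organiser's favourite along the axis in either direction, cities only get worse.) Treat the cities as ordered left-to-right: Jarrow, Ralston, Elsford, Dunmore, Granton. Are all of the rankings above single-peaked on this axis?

Axis positions: Jarrow=1, Ralston=2, Elsford=3, Dunmore=4, Granton=5.
Bloc 1 (peak Ralston at position 2): ranking walks positions 2-3-1-4-5, expanding outward from the peak — single-peaked.
Bloc 2 (peak Ralston at position 2): ranking walks positions 2-1-3-4-5, expanding outward from the peak — single-peaked.
Bloc 3 (peak Elsford at position 3): ranking walks positions 3-2-4-1-5, expanding outward from the peak — single-peaked.
Bloc 4 (peak Elsford at position 3): ranking walks positions 3-4-2-1-5, expanding outward from the peak — single-peaked.
Bloc 5 (peak Dunmore at position 4): ranking walks positions 4-5-3-2-1, expanding outward from the peak — single-peaked.
Bloc 6 (peak Ralston at position 2): ranking walks positions 2-3-4-5-1, expanding outward from the peak — single-peaked.
Bloc 7 (peak Elsford at position 3): ranking walks positions 3-4-5-2-1, expanding outward from the peak — single-peaked.
Bloc 8 (peak Granton at position 5): ranking walks positions 5-4-3-2-1, expanding outward from the peak — single-peaked.
Every ranking is single-peaked on this axis.

yes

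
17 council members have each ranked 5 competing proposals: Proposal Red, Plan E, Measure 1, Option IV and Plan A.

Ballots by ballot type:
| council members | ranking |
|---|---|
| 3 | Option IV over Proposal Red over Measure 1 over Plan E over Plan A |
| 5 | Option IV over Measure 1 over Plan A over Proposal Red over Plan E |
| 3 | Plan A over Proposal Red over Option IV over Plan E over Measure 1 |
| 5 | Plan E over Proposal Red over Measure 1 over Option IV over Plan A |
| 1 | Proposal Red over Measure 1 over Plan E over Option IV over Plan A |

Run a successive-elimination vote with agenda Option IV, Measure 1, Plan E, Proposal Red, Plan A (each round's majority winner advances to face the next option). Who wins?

Proposal Red

Round 1: Option IV vs Measure 1 — 11–6, Option IV advances.
Round 2: Option IV vs Plan E — 11–6, Option IV advances.
Round 3: Option IV vs Proposal Red — 8–9, Proposal Red advances.
Round 4: Proposal Red vs Plan A — 9–8, Proposal Red advances.
The agenda winner is Proposal Red.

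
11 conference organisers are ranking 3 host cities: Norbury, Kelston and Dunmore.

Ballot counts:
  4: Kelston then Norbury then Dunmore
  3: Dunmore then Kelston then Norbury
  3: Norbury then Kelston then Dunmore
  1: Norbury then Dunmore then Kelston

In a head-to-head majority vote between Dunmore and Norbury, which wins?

Norbury

Ballots ranking Dunmore above Norbury: 3.
Ballots ranking Norbury above Dunmore: 11 − 3 = 8.
Norbury wins the head-to-head 8–3.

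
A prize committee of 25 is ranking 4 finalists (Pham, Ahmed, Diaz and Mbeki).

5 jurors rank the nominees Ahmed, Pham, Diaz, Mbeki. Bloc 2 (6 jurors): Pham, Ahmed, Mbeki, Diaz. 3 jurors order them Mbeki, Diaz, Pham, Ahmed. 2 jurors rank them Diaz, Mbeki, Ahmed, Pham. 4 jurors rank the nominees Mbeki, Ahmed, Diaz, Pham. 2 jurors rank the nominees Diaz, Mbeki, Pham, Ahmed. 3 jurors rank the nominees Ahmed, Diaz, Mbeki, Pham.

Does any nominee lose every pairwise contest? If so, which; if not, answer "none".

Pham

Head-to-head results (25 jurors):
Pham vs Ahmed: 11 to 14, Ahmed.
Pham–Diaz: Diaz 14–11.
Pham–Mbeki: Mbeki 14–11.
Ahmed vs Diaz: Ahmed wins 18–7.
Ahmed–Mbeki: Ahmed 14–11.
Diaz vs Mbeki: Mbeki, 13–12.
Only Pham has no wins; Pham is the Condorcet loser.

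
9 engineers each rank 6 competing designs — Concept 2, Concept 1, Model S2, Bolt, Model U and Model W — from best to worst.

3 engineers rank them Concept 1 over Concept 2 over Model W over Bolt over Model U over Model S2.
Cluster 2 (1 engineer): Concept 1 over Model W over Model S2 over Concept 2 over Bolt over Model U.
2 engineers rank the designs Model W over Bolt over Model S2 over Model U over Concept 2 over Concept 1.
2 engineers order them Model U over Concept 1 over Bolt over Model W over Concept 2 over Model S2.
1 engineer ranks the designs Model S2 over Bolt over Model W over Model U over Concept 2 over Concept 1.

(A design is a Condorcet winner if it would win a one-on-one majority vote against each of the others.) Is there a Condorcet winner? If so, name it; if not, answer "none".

Head-to-head results (9 engineers):
Concept 2 vs Concept 1: 3 to 6, Concept 1.
Concept 2 vs Model S2: 3+2 = 5 for Concept 2, 4 for Model S2 — Concept 2 by 5–4.
Concept 2 vs Bolt: Concept 2 is ranked higher on 3+1 = 4 ballots, Bolt on 5. Bolt wins 5–4.
Concept 2 vs Model U: Concept 2 is ranked higher on 3+1 = 4 ballots, Model U on 5. Model U wins 5–4.
Concept 2 vs Model W: Concept 2 preferred on 3 ballots; Model W wins 6–3.
Concept 1 vs Model S2: Concept 1 is ranked higher on 3+1+2 = 6 ballots, Model S2 on 3. Concept 1 wins 6–3.
Concept 1 vs Bolt: Concept 1 preferred on 3+1+2 = 6 ballots; Concept 1 wins 6–3.
Concept 1 vs Model U: 3+1 = 4 for Concept 1, 5 for Model U — Model U by 5–4.
Concept 1 vs Model W: 6 to 3, Concept 1.
Model S2 vs Bolt: 1+1 = 2 for Model S2, 7 for Bolt — Bolt by 7–2.
Model S2 vs Model U: 4 to 5, Model U.
Model S2 vs Model W: Model S2 preferred on 1 ballot; Model W wins 8–1.
Bolt vs Model U: 3+1+2+1 = 7 for Bolt, 2 for Model U — Bolt by 7–2.
Bolt vs Model W: Bolt preferred on 2+1 = 3 ballots; Model W wins 6–3.
Model U vs Model W: Model U preferred on 2 ballots; Model W wins 7–2.
Each design drops at least one matchup (Concept 2 loses to Concept 1; Concept 1 loses to Model U; Model S2 loses to Concept 2; Bolt loses to Concept 1; Model U loses to Bolt; Model W loses to Concept 1); the cycle Concept 1 > Bolt > Model U > Concept 1 rules out a Condorcet winner.

none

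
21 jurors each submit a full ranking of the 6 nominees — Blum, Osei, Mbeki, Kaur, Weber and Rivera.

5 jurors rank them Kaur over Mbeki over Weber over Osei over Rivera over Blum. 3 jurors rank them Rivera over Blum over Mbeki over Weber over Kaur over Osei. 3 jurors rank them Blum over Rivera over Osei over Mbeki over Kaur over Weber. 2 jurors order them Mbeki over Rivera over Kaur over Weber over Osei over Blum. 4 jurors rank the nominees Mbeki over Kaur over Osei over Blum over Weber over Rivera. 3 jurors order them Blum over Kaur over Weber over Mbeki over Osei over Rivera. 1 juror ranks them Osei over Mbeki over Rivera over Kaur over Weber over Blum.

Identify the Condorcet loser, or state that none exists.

none

Pairwise majorities:
Blum vs Osei: 3+3+3 = 9 for Blum, 12 for Osei — Osei by 12–9.
Blum vs Mbeki: Blum preferred on 3+3+3 = 9 ballots; Mbeki wins 12–9.
Blum vs Kaur: Blum preferred on 3+3+3 = 9 ballots; Kaur wins 12–9.
Blum vs Weber: 3+3+4+3 = 13 for Blum, 8 for Weber — Blum by 13–8.
Blum vs Rivera: 3+4+3 = 10 for Blum, 11 for Rivera — Rivera by 11–10.
Osei vs Mbeki: 3+1 = 4 for Osei, 17 for Mbeki — Mbeki by 17–4.
Osei vs Kaur: 4 to 17, Kaur.
Osei vs Weber: Weber, 13–8.
Osei vs Rivera: Osei wins 13–8.
Mbeki vs Kaur: Mbeki wins 13–8.
Mbeki vs Weber: Mbeki preferred on 5+3+3+2+4+1 = 18 ballots; Mbeki wins 18–3.
Mbeki vs Rivera: Mbeki preferred on 5+2+4+3+1 = 15 ballots; Mbeki wins 15–6.
Kaur vs Weber: 18 to 3, Kaur.
Kaur vs Rivera: Kaur wins 12–9.
Weber–Rivera: Weber 12–9.
Every nominee wins at least one matchup (Blum beats Weber; Osei beats Blum; Mbeki beats Blum; Kaur beats Blum; Weber beats Osei; Rivera beats Blum), so there is no Condorcet loser.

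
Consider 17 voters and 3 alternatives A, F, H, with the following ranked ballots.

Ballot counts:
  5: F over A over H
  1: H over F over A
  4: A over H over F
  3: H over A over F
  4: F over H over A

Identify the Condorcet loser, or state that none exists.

H

Pairwise majorities:
A vs F: F wins 10–7.
A vs H: A is ranked higher on 5+4 = 9 ballots, H on 8. A wins 9–8.
F vs H: F is ranked higher on 5+4 = 9 ballots, H on 8. F wins 9–8.
H is beaten in every head-to-head and is the Condorcet loser.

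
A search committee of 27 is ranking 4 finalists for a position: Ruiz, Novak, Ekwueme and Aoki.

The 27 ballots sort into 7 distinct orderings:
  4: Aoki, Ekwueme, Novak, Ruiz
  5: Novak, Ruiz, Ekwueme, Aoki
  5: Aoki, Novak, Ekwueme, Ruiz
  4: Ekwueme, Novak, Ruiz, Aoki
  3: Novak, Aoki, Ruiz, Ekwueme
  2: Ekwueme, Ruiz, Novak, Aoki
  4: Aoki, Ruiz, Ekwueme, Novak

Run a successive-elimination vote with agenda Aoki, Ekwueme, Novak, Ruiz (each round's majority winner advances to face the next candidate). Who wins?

Novak

Round 1: Aoki vs Ekwueme — 16–11, Aoki advances.
Round 2: Aoki vs Novak — 13–14, Novak advances.
Round 3: Novak vs Ruiz — 21–6, Novak advances.
Novak survives the agenda.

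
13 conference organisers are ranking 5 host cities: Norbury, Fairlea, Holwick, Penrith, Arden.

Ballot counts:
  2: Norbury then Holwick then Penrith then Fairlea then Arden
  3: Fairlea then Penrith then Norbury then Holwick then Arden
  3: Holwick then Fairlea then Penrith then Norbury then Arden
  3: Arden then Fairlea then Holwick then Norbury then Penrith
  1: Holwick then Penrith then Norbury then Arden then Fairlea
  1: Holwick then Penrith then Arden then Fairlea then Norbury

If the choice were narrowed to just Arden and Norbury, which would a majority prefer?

Ballots ranking Arden above Norbury: 3 + 1 = 4.
Ballots ranking Norbury above Arden: 13 − 4 = 9.
Norbury wins the head-to-head 9–4.

Norbury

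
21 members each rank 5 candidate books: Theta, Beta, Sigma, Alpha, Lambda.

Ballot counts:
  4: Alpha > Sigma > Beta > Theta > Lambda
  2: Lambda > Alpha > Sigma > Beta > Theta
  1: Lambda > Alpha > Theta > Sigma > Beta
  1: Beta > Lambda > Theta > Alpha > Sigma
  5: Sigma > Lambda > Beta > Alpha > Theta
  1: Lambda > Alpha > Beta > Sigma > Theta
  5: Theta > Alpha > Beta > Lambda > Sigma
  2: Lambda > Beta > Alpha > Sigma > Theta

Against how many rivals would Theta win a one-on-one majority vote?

0

Theta against each rival (21 members):
Theta vs Beta: 1+5 = 6 for Theta, 15 for Beta — Beta by 15–6.
Theta vs Sigma: Sigma wins 14–7.
Theta–Alpha: Alpha 15–6.
Theta vs Lambda: 9 to 12, Lambda.
Theta beats no one; loses to Beta, Sigma, Alpha, Lambda — 0 pairwise wins.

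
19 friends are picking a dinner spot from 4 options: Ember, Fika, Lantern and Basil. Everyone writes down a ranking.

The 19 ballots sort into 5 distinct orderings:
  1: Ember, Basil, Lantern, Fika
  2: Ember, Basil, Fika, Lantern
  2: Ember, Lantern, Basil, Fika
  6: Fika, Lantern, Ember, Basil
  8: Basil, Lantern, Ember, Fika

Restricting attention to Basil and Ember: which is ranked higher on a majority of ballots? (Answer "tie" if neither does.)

Ballots ranking Basil above Ember: 8.
Ballots ranking Ember above Basil: 19 − 8 = 11.
Ember wins the head-to-head 11–8.

Ember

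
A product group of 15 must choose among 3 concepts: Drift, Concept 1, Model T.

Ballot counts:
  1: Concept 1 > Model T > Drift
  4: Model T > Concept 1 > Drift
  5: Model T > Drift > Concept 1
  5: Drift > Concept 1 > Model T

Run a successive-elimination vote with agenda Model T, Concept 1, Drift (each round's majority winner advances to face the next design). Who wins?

Round 1: Model T vs Concept 1 — 9–6, Model T advances.
Round 2: Model T vs Drift — 10–5, Model T advances.
Model T survives the agenda.

Model T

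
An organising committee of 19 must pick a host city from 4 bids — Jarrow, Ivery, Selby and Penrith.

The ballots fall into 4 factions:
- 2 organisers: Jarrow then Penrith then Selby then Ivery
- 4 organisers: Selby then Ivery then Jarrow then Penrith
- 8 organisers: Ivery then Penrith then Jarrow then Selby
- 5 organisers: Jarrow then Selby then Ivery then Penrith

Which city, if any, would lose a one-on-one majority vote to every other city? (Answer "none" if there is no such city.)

none

Pairwise majorities:
Jarrow vs Ivery: Jarrow preferred on 2+5 = 7 ballots; Ivery wins 12–7.
Jarrow vs Selby: Jarrow is ranked higher on 2+8+5 = 15 ballots, Selby on 4. Jarrow wins 15–4.
Jarrow vs Penrith: Jarrow wins 11–8.
Ivery vs Selby: Ivery preferred on 8 ballots; Selby wins 11–8.
Ivery vs Penrith: Ivery wins 17–2.
Selby vs Penrith: Penrith, 10–9.
Every city wins at least one matchup (Jarrow beats Selby; Ivery beats Jarrow; Selby beats Ivery; Penrith beats Selby), so there is no Condorcet loser.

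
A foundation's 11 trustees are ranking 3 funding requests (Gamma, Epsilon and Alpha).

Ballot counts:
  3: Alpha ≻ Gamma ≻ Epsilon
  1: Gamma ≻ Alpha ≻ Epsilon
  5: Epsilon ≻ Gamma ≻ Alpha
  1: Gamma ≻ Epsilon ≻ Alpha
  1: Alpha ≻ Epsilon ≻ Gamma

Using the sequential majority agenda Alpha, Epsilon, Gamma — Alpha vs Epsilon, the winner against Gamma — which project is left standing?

Round 1: Alpha vs Epsilon — 5–6, Epsilon advances.
Round 2: Epsilon vs Gamma — 6–5, Epsilon advances.
The agenda winner is Epsilon.

Epsilon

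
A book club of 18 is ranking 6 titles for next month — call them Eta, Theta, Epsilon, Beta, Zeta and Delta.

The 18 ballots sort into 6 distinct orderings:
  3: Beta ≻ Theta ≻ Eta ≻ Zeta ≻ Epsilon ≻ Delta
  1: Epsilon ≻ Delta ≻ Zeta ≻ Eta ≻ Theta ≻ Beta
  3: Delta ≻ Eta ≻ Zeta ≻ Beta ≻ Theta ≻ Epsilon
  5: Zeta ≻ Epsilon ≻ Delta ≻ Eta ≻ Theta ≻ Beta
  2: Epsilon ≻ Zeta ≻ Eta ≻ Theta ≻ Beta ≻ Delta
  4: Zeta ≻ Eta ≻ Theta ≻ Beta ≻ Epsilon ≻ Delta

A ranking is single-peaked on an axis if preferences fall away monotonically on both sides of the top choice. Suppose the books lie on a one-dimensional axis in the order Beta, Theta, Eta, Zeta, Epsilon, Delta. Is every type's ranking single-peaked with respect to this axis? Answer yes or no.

no

Axis positions: Beta=1, Theta=2, Eta=3, Zeta=4, Epsilon=5, Delta=6.
Type 1 (peak Beta at position 1): ranking walks positions 1-2-3-4-5-6, expanding outward from the peak — single-peaked.
Type 2 (peak Epsilon at position 5): ranking walks positions 5-6-4-3-2-1, expanding outward from the peak — single-peaked.
Type 3: ranking walks positions 6-3-4-1-2-5; Eta is ranked above Epsilon even though Epsilon lies between Eta and the peak Delta on the axis — preferences dip and rise again. Not single-peaked.
Type 4 (peak Zeta at position 4): ranking walks positions 4-5-6-3-2-1, expanding outward from the peak — single-peaked.
Type 5 (peak Epsilon at position 5): ranking walks positions 5-4-3-2-1-6, expanding outward from the peak — single-peaked.
Type 6 (peak Zeta at position 4): ranking walks positions 4-3-2-1-5-6, expanding outward from the peak — single-peaked.
Type 3 violates single-peakedness, so the profile is not single-peaked on this axis.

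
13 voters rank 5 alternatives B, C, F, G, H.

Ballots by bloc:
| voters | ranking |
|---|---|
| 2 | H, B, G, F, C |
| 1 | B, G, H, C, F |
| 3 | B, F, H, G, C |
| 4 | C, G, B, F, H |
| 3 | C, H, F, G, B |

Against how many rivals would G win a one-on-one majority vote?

2

G against each rival (13 voters):
G vs B: G, 7–6.
G vs C: G preferred on 2+1+3 = 6 ballots; C wins 7–6.
G vs F: 7 to 6, G.
G–H: H 8–5.
G beats B, F; loses to C, H — 2 pairwise wins.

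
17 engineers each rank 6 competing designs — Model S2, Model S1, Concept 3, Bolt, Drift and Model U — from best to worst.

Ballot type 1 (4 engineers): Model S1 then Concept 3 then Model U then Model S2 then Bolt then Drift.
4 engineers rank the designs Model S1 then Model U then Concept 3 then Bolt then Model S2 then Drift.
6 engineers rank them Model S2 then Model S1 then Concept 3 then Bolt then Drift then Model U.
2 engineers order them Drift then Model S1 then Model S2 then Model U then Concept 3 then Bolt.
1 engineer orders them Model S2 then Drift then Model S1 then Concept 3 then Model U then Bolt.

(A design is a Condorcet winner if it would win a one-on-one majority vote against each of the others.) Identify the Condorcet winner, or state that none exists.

Model S1

Check each pair by majority over 17 ballots:
Model S2 vs Model S1: Model S2 preferred on 6+1 = 7 ballots; Model S1 wins 10–7.
Model S2 vs Concept 3: 6+2+1 = 9 for Model S2, 8 for Concept 3 — Model S2 by 9–8.
Model S2 vs Bolt: 4+6+2+1 = 13 for Model S2, 4 for Bolt — Model S2 by 13–4.
Model S2 vs Drift: Model S2 is ranked higher on 4+4+6+1 = 15 ballots, Drift on 2. Model S2 wins 15–2.
Model S2 vs Model U: Model S2 is ranked higher on 6+2+1 = 9 ballots, Model U on 8. Model S2 wins 9–8.
Model S1 vs Concept 3: Model S1 is ranked higher on 4+4+6+2+1 = 17 ballots, Concept 3 on 0. Model S1 wins 17–0.
Model S1 vs Bolt: 17 to 0, Model S1.
Model S1 vs Drift: Model S1 preferred on 4+4+6 = 14 ballots; Model S1 wins 14–3.
Model S1 vs Model U: Model S1 preferred on 4+4+6+2+1 = 17 ballots; Model S1 wins 17–0.
Concept 3 vs Bolt: 17 to 0, Concept 3.
Concept 3 vs Drift: 14 to 3, Concept 3.
Concept 3 vs Model U: 4+6+1 = 11 for Concept 3, 6 for Model U — Concept 3 by 11–6.
Bolt vs Drift: 4+4+6 = 14 for Bolt, 3 for Drift — Bolt by 14–3.
Bolt vs Model U: 6 for Bolt, 11 for Model U — Model U by 11–6.
Drift vs Model U: 6+2+1 = 9 for Drift, 8 for Model U — Drift by 9–8.
Model S1 defeats every rival head-to-head and is the Condorcet winner.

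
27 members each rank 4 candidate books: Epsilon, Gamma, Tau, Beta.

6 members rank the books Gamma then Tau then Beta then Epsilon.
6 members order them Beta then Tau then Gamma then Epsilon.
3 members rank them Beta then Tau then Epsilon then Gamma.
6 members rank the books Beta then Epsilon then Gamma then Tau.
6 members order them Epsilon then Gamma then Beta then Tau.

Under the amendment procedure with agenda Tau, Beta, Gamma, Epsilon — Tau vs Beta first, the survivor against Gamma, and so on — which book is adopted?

Beta

Round 1: Tau vs Beta — 6–21, Beta advances.
Round 2: Beta vs Gamma — 15–12, Beta advances.
Round 3: Beta vs Epsilon — 21–6, Beta advances.
Beta survives the agenda.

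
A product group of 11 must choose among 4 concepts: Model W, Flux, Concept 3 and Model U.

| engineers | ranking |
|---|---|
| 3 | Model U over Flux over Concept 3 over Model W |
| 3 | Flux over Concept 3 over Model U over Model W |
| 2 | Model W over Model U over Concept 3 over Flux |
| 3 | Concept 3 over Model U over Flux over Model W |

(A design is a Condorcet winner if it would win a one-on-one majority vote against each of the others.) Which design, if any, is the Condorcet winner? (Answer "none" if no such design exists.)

none

Check each pair by majority over 11 ballots:
Model W vs Flux: Model W preferred on 2 ballots; Flux wins 9–2.
Model W vs Concept 3: 2 for Model W, 9 for Concept 3 — Concept 3 by 9–2.
Model W vs Model U: 2 for Model W, 9 for Model U — Model U by 9–2.
Flux vs Concept 3: 6 to 5, Flux.
Flux vs Model U: Flux preferred on 3 ballots; Model U wins 8–3.
Concept 3 vs Model U: Concept 3 wins 6–5.
Each design drops at least one matchup (Model W loses to Flux; Flux loses to Model U; Concept 3 loses to Flux; Model U loses to Concept 3); the cycle Flux > Concept 3 > Model U > Flux rules out a Condorcet winner.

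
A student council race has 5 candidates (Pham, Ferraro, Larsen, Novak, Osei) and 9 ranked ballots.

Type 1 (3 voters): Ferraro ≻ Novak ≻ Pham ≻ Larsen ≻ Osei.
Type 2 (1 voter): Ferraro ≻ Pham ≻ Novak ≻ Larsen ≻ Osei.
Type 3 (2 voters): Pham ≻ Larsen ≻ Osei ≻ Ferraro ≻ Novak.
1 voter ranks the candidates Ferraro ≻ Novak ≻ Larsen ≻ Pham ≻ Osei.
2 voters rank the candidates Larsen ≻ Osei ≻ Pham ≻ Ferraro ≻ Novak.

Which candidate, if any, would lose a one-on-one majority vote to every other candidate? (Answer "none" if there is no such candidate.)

Osei

Pairwise majorities:
Pham vs Ferraro: 4 to 5, Ferraro.
Pham vs Larsen: Pham preferred on 3+1+2 = 6 ballots; Pham wins 6–3.
Pham vs Novak: 5 to 4, Pham.
Pham–Osei: Pham 7–2.
Ferraro vs Larsen: Ferraro, 5–4.
Ferraro vs Novak: Ferraro is ranked higher on 3+1+2+1+2 = 9 ballots, Novak on 0. Ferraro wins 9–0.
Ferraro vs Osei: 3+1+1 = 5 for Ferraro, 4 for Osei — Ferraro by 5–4.
Larsen–Novak: Novak 5–4.
Larsen vs Osei: Larsen preferred on 3+1+2+1+2 = 9 ballots; Larsen wins 9–0.
Novak–Osei: Novak 5–4.
Osei is beaten in every head-to-head and is the Condorcet loser.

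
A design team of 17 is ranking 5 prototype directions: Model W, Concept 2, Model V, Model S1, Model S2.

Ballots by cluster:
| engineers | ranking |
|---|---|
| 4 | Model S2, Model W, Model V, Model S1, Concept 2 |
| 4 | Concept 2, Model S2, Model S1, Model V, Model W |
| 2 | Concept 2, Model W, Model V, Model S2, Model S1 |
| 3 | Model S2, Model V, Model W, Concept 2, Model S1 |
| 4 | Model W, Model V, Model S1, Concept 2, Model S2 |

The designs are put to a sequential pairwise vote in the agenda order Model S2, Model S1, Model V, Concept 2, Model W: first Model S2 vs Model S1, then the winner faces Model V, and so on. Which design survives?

Round 1: Model S2 vs Model S1 — 13–4, Model S2 advances.
Round 2: Model S2 vs Model V — 11–6, Model S2 advances.
Round 3: Model S2 vs Concept 2 — 7–10, Concept 2 advances.
Round 4: Concept 2 vs Model W — 6–11, Model W advances.
Model W survives the agenda.

Model W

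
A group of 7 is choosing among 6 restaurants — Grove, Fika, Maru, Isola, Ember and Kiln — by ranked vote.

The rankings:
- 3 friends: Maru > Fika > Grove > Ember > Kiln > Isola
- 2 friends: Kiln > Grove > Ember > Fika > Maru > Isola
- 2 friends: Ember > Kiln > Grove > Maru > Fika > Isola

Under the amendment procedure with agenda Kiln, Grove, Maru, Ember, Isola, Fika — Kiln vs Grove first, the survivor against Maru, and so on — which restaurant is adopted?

Ember

Round 1: Kiln vs Grove — 4–3, Kiln advances.
Round 2: Kiln vs Maru — 4–3, Kiln advances.
Round 3: Kiln vs Ember — 2–5, Ember advances.
Round 4: Ember vs Isola — 7–0, Ember advances.
Round 5: Ember vs Fika — 4–3, Ember advances.
The agenda winner is Ember.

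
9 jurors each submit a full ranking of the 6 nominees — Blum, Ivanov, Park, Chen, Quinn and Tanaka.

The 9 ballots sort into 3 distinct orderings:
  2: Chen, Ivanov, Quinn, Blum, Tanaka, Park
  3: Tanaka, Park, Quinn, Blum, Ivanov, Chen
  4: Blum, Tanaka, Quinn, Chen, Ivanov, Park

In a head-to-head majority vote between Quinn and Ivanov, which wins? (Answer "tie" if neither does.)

Quinn

Ballots ranking Quinn above Ivanov: 3 + 4 = 7.
Ballots ranking Ivanov above Quinn: 9 − 7 = 2.
Quinn wins the head-to-head 7–2.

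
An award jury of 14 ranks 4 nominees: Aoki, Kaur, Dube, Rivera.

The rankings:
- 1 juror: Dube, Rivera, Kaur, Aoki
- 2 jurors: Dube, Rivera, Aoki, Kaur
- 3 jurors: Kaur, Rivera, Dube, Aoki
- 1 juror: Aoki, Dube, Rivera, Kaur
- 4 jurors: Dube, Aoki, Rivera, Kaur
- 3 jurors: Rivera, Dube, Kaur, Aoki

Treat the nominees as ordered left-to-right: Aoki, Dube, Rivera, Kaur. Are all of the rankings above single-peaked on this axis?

Axis positions: Aoki=1, Dube=2, Rivera=3, Kaur=4.
Ballot type 1 (peak Dube at position 2): ranking walks positions 2-3-4-1, expanding outward from the peak — single-peaked.
Ballot type 2 (peak Dube at position 2): ranking walks positions 2-3-1-4, expanding outward from the peak — single-peaked.
Ballot type 3 (peak Kaur at position 4): ranking walks positions 4-3-2-1, expanding outward from the peak — single-peaked.
Ballot type 4 (peak Aoki at position 1): ranking walks positions 1-2-3-4, expanding outward from the peak — single-peaked.
Ballot type 5 (peak Dube at position 2): ranking walks positions 2-1-3-4, expanding outward from the peak — single-peaked.
Ballot type 6 (peak Rivera at position 3): ranking walks positions 3-2-4-1, expanding outward from the peak — single-peaked.
Every ranking is single-peaked on this axis.

yes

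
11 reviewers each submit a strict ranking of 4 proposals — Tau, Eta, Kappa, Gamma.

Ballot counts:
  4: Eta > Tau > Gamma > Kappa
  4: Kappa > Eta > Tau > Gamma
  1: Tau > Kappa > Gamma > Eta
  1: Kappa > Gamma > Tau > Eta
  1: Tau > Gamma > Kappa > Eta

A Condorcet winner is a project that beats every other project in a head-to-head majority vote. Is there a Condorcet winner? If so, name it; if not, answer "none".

none

Pairwise majorities:
Tau vs Eta: 1+1+1 = 3 for Tau, 8 for Eta — Eta by 8–3.
Tau vs Kappa: 4+1+1 = 6 for Tau, 5 for Kappa — Tau by 6–5.
Tau vs Gamma: 10 to 1, Tau.
Eta vs Kappa: Eta is ranked higher on 4 ballots, Kappa on 7. Kappa wins 7–4.
Eta vs Gamma: 8 to 3, Eta.
Kappa vs Gamma: Kappa, 6–5.
No project is unbeaten: Tau loses to Eta; Eta loses to Kappa; Kappa loses to Tau; Gamma loses to Tau. In particular Tau > Kappa > Eta > Tau is a majority cycle — no Condorcet winner exists.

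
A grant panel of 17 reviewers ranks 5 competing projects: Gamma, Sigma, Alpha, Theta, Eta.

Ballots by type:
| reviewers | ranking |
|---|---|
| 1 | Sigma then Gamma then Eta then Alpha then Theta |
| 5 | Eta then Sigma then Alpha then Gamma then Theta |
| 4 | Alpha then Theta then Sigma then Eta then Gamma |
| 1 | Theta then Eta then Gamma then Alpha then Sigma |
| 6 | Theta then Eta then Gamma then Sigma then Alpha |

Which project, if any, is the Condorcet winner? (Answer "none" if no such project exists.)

Head-to-head results (17 reviewers):
Gamma–Sigma: Sigma 10–7.
Gamma–Alpha: Alpha 9–8.
Gamma vs Theta: Theta, 11–6.
Gamma–Eta: Eta 16–1.
Sigma vs Alpha: Sigma wins 12–5.
Sigma vs Theta: Theta, 11–6.
Sigma–Eta: Eta 12–5.
Alpha vs Theta: Alpha, 10–7.
Alpha vs Eta: Eta, 13–4.
Theta vs Eta: Theta wins 11–6.
No project is unbeaten: Gamma loses to Sigma; Sigma loses to Theta; Alpha loses to Sigma; Theta loses to Alpha; Eta loses to Theta. In particular Sigma → Alpha → Theta → Sigma is a majority cycle — no Condorcet winner exists.

none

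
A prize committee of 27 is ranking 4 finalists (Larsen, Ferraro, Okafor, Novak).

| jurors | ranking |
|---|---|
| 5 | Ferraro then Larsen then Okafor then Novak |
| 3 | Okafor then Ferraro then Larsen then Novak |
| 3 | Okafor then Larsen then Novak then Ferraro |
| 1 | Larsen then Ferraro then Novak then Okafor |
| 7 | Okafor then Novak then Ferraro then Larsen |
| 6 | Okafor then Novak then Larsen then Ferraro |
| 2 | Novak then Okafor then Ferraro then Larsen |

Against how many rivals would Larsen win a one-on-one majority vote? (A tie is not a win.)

Larsen against each rival (27 jurors):
Larsen vs Ferraro: 10 to 17, Ferraro.
Larsen vs Okafor: Larsen preferred on 5+1 = 6 ballots; Okafor wins 21–6.
Larsen vs Novak: Novak wins 15–12.
Larsen beats no one; loses to Ferraro, Okafor, Novak — 0 pairwise wins.

0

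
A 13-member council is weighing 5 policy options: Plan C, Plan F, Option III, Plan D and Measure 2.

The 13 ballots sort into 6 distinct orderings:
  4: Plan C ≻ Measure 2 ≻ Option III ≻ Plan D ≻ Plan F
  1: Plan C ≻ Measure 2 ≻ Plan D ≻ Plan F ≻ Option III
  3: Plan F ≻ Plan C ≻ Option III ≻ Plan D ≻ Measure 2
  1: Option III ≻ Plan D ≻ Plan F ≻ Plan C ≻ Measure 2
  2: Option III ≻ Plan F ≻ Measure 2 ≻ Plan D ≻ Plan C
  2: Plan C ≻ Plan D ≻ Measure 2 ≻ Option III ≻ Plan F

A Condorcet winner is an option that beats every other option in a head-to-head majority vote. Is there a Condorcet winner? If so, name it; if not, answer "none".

Plan C

Check each pair by majority over 13 ballots:
Plan C vs Plan F: 4+1+2 = 7 for Plan C, 6 for Plan F — Plan C by 7–6.
Plan C vs Option III: 4+1+3+2 = 10 for Plan C, 3 for Option III — Plan C by 10–3.
Plan C vs Plan D: 10 to 3, Plan C.
Plan C vs Measure 2: Plan C is ranked higher on 4+1+3+1+2 = 11 ballots, Measure 2 on 2. Plan C wins 11–2.
Plan F vs Option III: 1+3 = 4 for Plan F, 9 for Option III — Option III by 9–4.
Plan F vs Plan D: 5 to 8, Plan D.
Plan F vs Measure 2: Plan F is ranked higher on 3+1+2 = 6 ballots, Measure 2 on 7. Measure 2 wins 7–6.
Option III vs Plan D: Option III is ranked higher on 4+3+1+2 = 10 ballots, Plan D on 3. Option III wins 10–3.
Option III vs Measure 2: 6 to 7, Measure 2.
Plan D vs Measure 2: Plan D preferred on 3+1+2 = 6 ballots; Measure 2 wins 7–6.
Only Plan C has no losses; Plan C is the Condorcet winner.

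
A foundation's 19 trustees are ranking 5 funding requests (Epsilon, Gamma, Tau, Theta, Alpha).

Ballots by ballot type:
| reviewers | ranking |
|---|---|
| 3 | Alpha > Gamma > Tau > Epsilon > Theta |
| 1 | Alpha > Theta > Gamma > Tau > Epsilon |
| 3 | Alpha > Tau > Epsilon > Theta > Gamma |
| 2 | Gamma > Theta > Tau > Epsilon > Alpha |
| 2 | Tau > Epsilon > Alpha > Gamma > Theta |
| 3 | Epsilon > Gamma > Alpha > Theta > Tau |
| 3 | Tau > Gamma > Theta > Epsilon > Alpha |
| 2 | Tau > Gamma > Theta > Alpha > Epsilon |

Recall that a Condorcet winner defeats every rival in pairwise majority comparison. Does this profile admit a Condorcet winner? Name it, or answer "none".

Check each pair by majority over 19 ballots:
Epsilon vs Gamma: Gamma, 11–8.
Epsilon vs Tau: Tau wins 16–3.
Epsilon–Theta: Epsilon 11–8.
Epsilon–Alpha: Epsilon 10–9.
Gamma vs Tau: Tau, 10–9.
Gamma vs Theta: Gamma wins 15–4.
Gamma vs Alpha: Gamma wins 10–9.
Tau vs Theta: Tau wins 13–6.
Tau vs Alpha: Alpha, 10–9.
Theta vs Alpha: Alpha, 12–7.
No project is unbeaten: Epsilon loses to Gamma; Gamma loses to Tau; Tau loses to Alpha; Theta loses to Epsilon; Alpha loses to Epsilon. In particular Epsilon → Alpha → Tau → Epsilon is a majority cycle — no Condorcet winner exists.

none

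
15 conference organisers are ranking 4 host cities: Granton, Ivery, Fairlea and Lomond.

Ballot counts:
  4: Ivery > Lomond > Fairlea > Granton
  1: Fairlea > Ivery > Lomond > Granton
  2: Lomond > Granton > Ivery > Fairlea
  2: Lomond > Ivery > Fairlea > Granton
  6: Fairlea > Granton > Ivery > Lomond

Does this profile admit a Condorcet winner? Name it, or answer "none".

none

Pairwise majorities:
Granton vs Ivery: Granton preferred on 2+6 = 8 ballots; Granton wins 8–7.
Granton vs Fairlea: Granton preferred on 2 ballots; Fairlea wins 13–2.
Granton vs Lomond: 6 for Granton, 9 for Lomond — Lomond by 9–6.
Ivery vs Fairlea: Ivery preferred on 4+2+2 = 8 ballots; Ivery wins 8–7.
Ivery vs Lomond: Ivery is ranked higher on 4+1+6 = 11 ballots, Lomond on 4. Ivery wins 11–4.
Fairlea vs Lomond: Fairlea is ranked higher on 1+6 = 7 ballots, Lomond on 8. Lomond wins 8–7.
No city is unbeaten: Granton loses to Fairlea; Ivery loses to Granton; Fairlea loses to Ivery; Lomond loses to Ivery. In particular Granton > Ivery > Fairlea > Granton is a majority cycle — no Condorcet winner exists.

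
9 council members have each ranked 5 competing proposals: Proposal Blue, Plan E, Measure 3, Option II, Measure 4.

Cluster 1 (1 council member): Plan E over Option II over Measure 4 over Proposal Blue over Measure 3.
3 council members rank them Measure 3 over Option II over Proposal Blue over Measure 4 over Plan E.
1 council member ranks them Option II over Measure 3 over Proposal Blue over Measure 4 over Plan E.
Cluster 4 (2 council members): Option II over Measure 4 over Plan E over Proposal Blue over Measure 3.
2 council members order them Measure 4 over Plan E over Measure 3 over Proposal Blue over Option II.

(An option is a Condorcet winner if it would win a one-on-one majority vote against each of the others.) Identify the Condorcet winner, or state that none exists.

none

Head-to-head results (9 council members):
Proposal Blue vs Plan E: Plan E wins 5–4.
Proposal Blue vs Measure 3: Measure 3 wins 6–3.
Proposal Blue–Option II: Option II 7–2.
Proposal Blue vs Measure 4: Measure 4 wins 5–4.
Plan E–Measure 3: Plan E 5–4.
Plan E vs Option II: Option II, 6–3.
Plan E vs Measure 4: Measure 4, 8–1.
Measure 3 vs Option II: Measure 3, 5–4.
Measure 3 vs Measure 4: Measure 4 wins 5–4.
Option II vs Measure 4: Option II wins 7–2.
Each option drops at least one matchup (Proposal Blue loses to Plan E; Plan E loses to Option II; Measure 3 loses to Plan E; Option II loses to Measure 3; Measure 4 loses to Option II); the cycle Plan E beats Measure 3 beats Option II beats Plan E rules out a Condorcet winner.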